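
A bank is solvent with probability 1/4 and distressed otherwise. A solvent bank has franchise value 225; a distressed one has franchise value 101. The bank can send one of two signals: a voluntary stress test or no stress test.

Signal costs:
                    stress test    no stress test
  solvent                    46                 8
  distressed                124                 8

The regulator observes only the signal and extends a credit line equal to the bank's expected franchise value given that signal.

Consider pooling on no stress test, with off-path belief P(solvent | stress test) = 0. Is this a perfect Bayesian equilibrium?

At the pooled signal (no stress test) the regulator holds the prior 1/4 and pays 1/4·225 + 3/4·101 = 132. Off-path (stress test) belief 0 gives 0·225 + 1·101 = 101.
Solvent: no stress test gives 132 − 8 = 124; stress test gives 101 − 46 = 55. Stays. ✓
Distressed: no stress test gives 132 − 8 = 124; stress test gives 101 − 124 = -23. Stays. ✓

Yes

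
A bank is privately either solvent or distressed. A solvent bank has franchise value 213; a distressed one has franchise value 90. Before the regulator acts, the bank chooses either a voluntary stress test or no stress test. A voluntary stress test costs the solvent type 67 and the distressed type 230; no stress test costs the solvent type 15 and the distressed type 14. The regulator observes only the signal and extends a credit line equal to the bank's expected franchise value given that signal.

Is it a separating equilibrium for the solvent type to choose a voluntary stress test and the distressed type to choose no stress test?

If types separate, stress test earns payment 213 and no stress test earns 90.
Solvent: stress test gives 213 − 67 = 146; no stress test gives 90 − 15 = 75. No deviation. ✓
Distressed: no stress test gives 90 − 14 = 76; stress test gives 213 − 230 = -17. No deviation. ✓
Neither type gains from mimicking the other.

Yes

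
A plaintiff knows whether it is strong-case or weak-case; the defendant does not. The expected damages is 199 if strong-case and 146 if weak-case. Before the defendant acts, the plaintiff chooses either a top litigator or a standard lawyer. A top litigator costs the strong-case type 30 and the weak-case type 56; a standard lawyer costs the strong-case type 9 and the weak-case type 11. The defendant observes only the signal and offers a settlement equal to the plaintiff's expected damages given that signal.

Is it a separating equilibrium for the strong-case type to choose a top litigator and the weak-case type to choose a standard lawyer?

If types separate, top litigator earns payment 199 and standard lawyer earns 146.
Strong-case: top litigator gives 199 − 30 = 169; standard lawyer gives 146 − 9 = 137. No deviation. ✓
Weak-case: standard lawyer gives 146 − 11 = 135; top litigator gives 199 − 56 = 143. Would deviate. ✗

No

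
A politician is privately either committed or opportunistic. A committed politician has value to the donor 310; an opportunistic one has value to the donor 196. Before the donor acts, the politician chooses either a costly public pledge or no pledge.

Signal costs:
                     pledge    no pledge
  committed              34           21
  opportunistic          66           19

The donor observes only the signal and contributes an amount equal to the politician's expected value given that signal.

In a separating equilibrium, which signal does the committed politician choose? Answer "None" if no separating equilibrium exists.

None

Try committed → pledge, opportunistic → no pledge:
  If types separate, pledge earns payment 310 and no pledge earns 196.
  Committed: pledge gives 310 − 34 = 276; no pledge gives 196 − 21 = 175. No deviation. ✓
  Opportunistic: no pledge gives 196 − 19 = 177; pledge gives 310 − 66 = 244. Would deviate. ✗
Try committed → no pledge, opportunistic → pledge:
  If types separate, no pledge earns payment 310 and pledge earns 196.
  Committed: no pledge gives 310 − 21 = 289; pledge gives 196 − 34 = 162. No deviation. ✓
  Opportunistic: pledge gives 196 − 66 = 130; no pledge gives 310 − 19 = 291. Would deviate. ✗
Neither assignment is incentive-compatible.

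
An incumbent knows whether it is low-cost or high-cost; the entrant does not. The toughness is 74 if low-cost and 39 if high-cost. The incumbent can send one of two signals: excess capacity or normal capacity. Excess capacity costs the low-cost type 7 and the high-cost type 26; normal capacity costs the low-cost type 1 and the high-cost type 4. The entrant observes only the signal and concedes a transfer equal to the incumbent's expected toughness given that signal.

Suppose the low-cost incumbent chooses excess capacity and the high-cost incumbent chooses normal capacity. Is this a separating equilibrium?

No

If types separate, excess capacity earns payment 74 and normal capacity earns 39.
Low-cost: excess capacity gives 74 − 7 = 67; normal capacity gives 39 − 1 = 38. No deviation. ✓
High-cost: normal capacity gives 39 − 4 = 35; excess capacity gives 74 − 26 = 48. Would deviate. ✗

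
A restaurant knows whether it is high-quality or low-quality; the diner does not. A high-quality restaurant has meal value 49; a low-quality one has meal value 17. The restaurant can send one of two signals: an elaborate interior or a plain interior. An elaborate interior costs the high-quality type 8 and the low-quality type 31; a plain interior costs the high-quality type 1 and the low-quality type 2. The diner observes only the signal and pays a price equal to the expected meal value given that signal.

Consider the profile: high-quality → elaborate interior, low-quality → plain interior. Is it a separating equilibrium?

If types separate, elaborate interior earns payment 49 and plain interior earns 17.
High-quality: elaborate interior gives 49 − 8 = 41; plain interior gives 17 − 1 = 16. No deviation. ✓
Low-quality: plain interior gives 17 − 2 = 15; elaborate interior gives 49 − 31 = 18. Would deviate. ✗

No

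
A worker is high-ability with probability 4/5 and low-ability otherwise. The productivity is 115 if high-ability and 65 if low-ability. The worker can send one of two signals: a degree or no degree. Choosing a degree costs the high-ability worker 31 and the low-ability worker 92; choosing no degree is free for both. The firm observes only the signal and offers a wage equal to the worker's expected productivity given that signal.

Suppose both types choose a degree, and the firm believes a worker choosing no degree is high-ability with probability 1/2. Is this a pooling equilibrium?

No

On the equilibrium path (degree) the firm holds the prior 4/5 and pays 4/5·115 + 1/5·65 = 105. Off-path (no degree) belief 1/2 gives 1/2·115 + 1/2·65 = 90.
High-ability: degree gives 105 − 31 = 74; no degree gives 90 − 0 = 90. Deviates. ✗
Low-ability: degree gives 105 − 92 = 13; no degree gives 90 − 0 = 90. Deviates. ✗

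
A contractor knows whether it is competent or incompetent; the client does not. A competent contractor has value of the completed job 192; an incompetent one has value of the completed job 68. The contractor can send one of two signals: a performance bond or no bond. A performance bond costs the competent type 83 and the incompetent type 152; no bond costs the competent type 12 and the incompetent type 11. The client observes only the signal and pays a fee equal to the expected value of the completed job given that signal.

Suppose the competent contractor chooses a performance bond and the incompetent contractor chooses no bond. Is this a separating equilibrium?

Yes

If types separate, bond earns payment 192 and no bond earns 68.
Competent: bond gives 192 − 83 = 109; no bond gives 68 − 12 = 56. No deviation. ✓
Incompetent: no bond gives 68 − 11 = 57; bond gives 192 − 152 = 40. No deviation. ✓
Neither type gains from mimicking the other.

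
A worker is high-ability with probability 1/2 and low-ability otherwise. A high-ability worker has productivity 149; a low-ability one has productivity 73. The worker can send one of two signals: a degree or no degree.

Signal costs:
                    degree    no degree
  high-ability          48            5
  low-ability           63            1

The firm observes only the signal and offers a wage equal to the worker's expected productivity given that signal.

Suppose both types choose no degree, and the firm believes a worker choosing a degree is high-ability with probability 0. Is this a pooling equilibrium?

Yes

At the pooled signal (no degree) the firm holds the prior 1/2 and pays 1/2·149 + 1/2·73 = 111. Off-path (degree) belief 0 gives 0·149 + 1·73 = 73.
High-ability: no degree gives 111 − 5 = 106; degree gives 73 − 48 = 25. Stays. ✓
Low-ability: no degree gives 111 − 1 = 110; degree gives 73 − 63 = 10. Stays. ✓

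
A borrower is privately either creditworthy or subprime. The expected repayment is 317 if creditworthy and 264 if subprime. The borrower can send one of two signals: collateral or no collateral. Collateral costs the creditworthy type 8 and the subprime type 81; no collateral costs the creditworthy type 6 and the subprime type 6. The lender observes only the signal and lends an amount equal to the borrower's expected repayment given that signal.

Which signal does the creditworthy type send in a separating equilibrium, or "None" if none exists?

Try creditworthy → collateral, subprime → no collateral:
  Under separation the lender infers type exactly: collateral → creditworthy (pays 317), no collateral → subprime (pays 264).
  Creditworthy: collateral gives 317 − 8 = 309; no collateral gives 264 − 6 = 258. No deviation. ✓
  Subprime: no collateral gives 264 − 6 = 258; collateral gives 317 − 81 = 236. No deviation. ✓
Both hold — the creditworthy type sends collateral.

collateral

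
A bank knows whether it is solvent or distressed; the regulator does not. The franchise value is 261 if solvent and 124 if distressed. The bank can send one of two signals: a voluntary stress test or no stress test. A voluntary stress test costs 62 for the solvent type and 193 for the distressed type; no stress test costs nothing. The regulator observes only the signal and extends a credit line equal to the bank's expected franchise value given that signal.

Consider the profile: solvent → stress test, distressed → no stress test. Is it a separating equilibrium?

Under separation the regulator infers type exactly: stress test → solvent (pays 261), no stress test → distressed (pays 124).
Solvent: stress test gives 261 − 62 = 199; no stress test gives 124 − 0 = 124. No deviation. ✓
Distressed: no stress test gives 124 − 0 = 124; stress test gives 261 − 193 = 68. No deviation. ✓
Neither type gains from mimicking the other.

Yes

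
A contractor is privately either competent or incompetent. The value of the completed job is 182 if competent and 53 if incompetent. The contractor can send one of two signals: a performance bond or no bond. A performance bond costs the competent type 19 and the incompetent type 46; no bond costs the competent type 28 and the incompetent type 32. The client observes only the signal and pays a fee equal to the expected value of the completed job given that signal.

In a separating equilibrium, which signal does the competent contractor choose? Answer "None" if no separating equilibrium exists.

Try competent → bond, incompetent → no bond:
  If types separate, bond earns payment 182 and no bond earns 53.
  Competent: bond gives 182 − 19 = 163; no bond gives 53 − 28 = 25. No deviation. ✓
  Incompetent: no bond gives 53 − 32 = 21; bond gives 182 − 46 = 136. Would deviate. ✗
Try competent → no bond, incompetent → bond:
  If types separate, no bond earns payment 182 and bond earns 53.
  Competent: no bond gives 182 − 28 = 154; bond gives 53 − 19 = 34. No deviation. ✓
  Incompetent: bond gives 53 − 46 = 7; no bond gives 182 − 32 = 150. Would deviate. ✗
Neither assignment is incentive-compatible.

None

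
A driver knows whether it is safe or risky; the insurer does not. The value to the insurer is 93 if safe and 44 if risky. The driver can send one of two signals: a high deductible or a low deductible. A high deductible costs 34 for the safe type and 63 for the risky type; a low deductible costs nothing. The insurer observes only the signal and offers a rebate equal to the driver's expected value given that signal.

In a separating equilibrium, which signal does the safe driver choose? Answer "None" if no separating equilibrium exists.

high deductible

Try safe → high deductible, risky → low deductible:
  If types separate, high deductible earns payment 93 and low deductible earns 44.
  Safe: high deductible gives 93 − 34 = 59; low deductible gives 44 − 0 = 44. No deviation. ✓
  Risky: low deductible gives 44 − 0 = 44; high deductible gives 93 − 63 = 30. No deviation. ✓
Both hold — the safe type sends high deductible.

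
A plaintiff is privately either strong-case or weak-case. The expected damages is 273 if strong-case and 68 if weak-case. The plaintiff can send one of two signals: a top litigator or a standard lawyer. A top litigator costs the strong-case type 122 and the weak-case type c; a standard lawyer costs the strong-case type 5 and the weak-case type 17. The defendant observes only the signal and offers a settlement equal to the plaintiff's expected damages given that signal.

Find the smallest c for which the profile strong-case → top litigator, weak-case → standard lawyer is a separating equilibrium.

Under separation: top litigator → strong-case (pays 273); standard lawyer → weak-case (pays 68).
Strong-case: 273 − 122 = 151 ≥ 68 − 5 = 63. Holds regardless of c. ✓
Weak-case: 68 − 17 ≥ 273 − c, so c ≥ 273 − 51 = 222.

222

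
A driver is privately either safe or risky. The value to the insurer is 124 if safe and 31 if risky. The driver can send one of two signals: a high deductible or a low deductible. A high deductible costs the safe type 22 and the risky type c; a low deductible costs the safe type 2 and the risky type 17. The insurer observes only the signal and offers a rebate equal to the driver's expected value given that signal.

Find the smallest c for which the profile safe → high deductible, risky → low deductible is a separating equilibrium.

110

Under separation: high deductible → safe (pays 124); low deductible → risky (pays 31).
Safe: 124 − 22 = 102 ≥ 31 − 2 = 29. Holds regardless of c. ✓
Risky: 31 − 17 ≥ 124 − c, so c ≥ 124 − 14 = 110.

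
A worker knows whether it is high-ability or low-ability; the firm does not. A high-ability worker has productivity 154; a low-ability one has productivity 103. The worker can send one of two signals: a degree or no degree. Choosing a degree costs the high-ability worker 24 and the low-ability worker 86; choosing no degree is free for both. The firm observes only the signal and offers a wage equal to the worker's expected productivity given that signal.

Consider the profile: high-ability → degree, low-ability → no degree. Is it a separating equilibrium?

Yes

If types separate, degree earns payment 154 and no degree earns 103.
High-ability: degree gives 154 − 24 = 130; no degree gives 103 − 0 = 103. No deviation. ✓
Low-ability: no degree gives 103 − 0 = 103; degree gives 154 − 86 = 68. No deviation. ✓
Both incentive constraints hold.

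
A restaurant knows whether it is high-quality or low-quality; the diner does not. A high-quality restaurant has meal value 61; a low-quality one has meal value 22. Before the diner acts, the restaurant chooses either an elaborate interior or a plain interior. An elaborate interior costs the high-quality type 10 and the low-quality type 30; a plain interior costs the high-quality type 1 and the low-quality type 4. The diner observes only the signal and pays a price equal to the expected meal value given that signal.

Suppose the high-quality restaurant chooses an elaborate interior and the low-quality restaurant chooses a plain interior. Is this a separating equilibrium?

No

If types separate, elaborate interior earns payment 61 and plain interior earns 22.
High-quality: elaborate interior gives 61 − 10 = 51; plain interior gives 22 − 1 = 21. No deviation. ✓
Low-quality: plain interior gives 22 − 4 = 18; elaborate interior gives 61 − 30 = 31. Would deviate. ✗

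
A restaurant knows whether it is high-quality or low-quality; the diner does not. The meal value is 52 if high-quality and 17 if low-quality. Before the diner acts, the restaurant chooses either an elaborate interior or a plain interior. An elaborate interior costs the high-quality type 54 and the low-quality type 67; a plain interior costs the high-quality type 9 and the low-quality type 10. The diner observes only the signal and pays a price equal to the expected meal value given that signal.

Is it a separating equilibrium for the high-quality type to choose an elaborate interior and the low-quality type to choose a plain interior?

No

Under separation the diner infers type exactly: elaborate interior → high-quality (pays 52), plain interior → low-quality (pays 17).
High-quality: elaborate interior gives 52 − 54 = -2; plain interior gives 17 − 9 = 8. Would deviate. ✗
Low-quality: plain interior gives 17 − 10 = 7; elaborate interior gives 52 − 67 = -15. No deviation. ✓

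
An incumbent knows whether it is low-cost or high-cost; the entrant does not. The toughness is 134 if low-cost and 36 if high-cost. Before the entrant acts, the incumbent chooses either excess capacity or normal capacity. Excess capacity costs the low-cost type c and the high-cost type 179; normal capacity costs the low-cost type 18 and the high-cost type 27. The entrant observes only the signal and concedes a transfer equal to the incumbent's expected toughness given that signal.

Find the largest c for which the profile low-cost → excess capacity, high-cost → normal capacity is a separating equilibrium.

116

Under separation: excess capacity → low-cost (pays 134); normal capacity → high-cost (pays 36).
High-cost: 36 − 27 = 9 ≥ 134 − 179 = -45. Holds regardless of c. ✓
Low-cost: 134 − c ≥ 36 − 18, so c ≤ 134 − 18 = 116.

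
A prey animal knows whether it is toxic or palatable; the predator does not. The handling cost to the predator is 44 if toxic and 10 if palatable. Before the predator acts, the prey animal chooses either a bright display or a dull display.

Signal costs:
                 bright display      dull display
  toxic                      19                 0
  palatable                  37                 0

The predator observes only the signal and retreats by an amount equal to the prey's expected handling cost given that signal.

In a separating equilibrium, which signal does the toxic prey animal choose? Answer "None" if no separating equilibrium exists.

Try toxic → bright display, palatable → dull display:
  If types separate, bright display earns payment 44 and dull display earns 10.
  Toxic: bright display gives 44 − 19 = 25; dull display gives 10 − 0 = 10. No deviation. ✓
  Palatable: dull display gives 10 − 0 = 10; bright display gives 44 − 37 = 7. No deviation. ✓
Both hold — the toxic type sends bright display.

bright display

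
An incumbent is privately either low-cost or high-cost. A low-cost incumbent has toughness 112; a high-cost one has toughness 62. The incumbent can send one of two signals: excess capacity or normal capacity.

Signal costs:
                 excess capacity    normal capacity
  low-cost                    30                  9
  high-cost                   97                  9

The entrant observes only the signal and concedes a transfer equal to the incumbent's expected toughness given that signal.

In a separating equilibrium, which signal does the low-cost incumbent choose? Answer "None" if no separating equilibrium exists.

Try low-cost → excess capacity, high-cost → normal capacity:
  If types separate, excess capacity earns payment 112 and normal capacity earns 62.
  Low-cost: excess capacity gives 112 − 30 = 82; normal capacity gives 62 − 9 = 53. No deviation. ✓
  High-cost: normal capacity gives 62 − 9 = 53; excess capacity gives 112 − 97 = 15. No deviation. ✓
Both hold — the low-cost type sends excess capacity.

excess capacity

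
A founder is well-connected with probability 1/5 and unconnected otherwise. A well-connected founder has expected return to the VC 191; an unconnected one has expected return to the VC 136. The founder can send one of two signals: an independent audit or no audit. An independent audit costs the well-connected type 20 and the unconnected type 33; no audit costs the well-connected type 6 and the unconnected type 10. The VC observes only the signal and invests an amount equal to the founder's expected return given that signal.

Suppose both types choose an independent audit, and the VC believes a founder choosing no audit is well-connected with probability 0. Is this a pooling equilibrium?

On the equilibrium path (audit) the VC holds the prior 1/5 and pays 1/5·191 + 4/5·136 = 147. Off-path (no audit) belief 0 gives 0·191 + 1·136 = 136.
Well-connected: audit gives 147 − 20 = 127; no audit gives 136 − 6 = 130. Deviates. ✗
Unconnected: audit gives 147 − 33 = 114; no audit gives 136 − 10 = 126. Deviates. ✗

No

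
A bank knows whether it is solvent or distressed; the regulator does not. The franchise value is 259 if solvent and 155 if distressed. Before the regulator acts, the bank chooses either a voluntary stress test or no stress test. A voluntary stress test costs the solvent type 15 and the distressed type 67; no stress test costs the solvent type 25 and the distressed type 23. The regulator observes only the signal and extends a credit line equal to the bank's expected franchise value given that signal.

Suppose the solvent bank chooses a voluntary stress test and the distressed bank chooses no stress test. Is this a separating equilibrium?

No

Under separation the regulator infers type exactly: stress test → solvent (pays 259), no stress test → distressed (pays 155).
Solvent: stress test gives 259 − 15 = 244; no stress test gives 155 − 25 = 130. No deviation. ✓
Distressed: no stress test gives 155 − 23 = 132; stress test gives 259 − 67 = 192. Would deviate. ✗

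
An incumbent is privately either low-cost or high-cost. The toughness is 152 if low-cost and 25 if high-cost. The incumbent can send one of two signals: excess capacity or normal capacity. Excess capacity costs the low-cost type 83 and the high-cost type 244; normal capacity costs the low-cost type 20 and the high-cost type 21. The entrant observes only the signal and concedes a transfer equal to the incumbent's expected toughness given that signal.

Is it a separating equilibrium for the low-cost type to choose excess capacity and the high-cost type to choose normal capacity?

Yes

Under separation the entrant infers type exactly: excess capacity → low-cost (pays 152), normal capacity → high-cost (pays 25).
Low-cost: excess capacity gives 152 − 83 = 69; normal capacity gives 25 − 20 = 5. No deviation. ✓
High-cost: normal capacity gives 25 − 21 = 4; excess capacity gives 152 − 244 = -92. No deviation. ✓
Both incentive constraints hold.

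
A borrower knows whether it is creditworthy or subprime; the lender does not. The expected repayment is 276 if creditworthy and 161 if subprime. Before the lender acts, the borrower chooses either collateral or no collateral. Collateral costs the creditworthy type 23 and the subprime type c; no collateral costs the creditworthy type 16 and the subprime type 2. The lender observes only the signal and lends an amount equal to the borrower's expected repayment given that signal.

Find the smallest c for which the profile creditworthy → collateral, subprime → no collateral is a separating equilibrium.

Under separation: collateral → creditworthy (pays 276); no collateral → subprime (pays 161).
Creditworthy: 276 − 23 = 253 ≥ 161 − 16 = 145. Holds regardless of c. ✓
Subprime: 161 − 2 ≥ 276 − c, so c ≥ 276 − 159 = 117.

117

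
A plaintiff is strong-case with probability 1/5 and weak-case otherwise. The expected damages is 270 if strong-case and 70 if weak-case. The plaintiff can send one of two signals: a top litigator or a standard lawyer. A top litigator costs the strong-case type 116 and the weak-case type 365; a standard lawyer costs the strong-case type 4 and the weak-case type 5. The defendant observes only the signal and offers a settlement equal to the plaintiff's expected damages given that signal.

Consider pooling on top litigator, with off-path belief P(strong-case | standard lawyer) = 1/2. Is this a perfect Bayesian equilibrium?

No

At the pooled signal (top litigator) the defendant holds the prior 1/5 and pays 1/5·270 + 4/5·70 = 110. Off-path (standard lawyer) belief 1/2 gives 1/2·270 + 1/2·70 = 170.
Strong-case: top litigator gives 110 − 116 = -6; standard lawyer gives 170 − 4 = 166. Deviates. ✗
Weak-case: top litigator gives 110 − 365 = -255; standard lawyer gives 170 − 5 = 165. Deviates. ✗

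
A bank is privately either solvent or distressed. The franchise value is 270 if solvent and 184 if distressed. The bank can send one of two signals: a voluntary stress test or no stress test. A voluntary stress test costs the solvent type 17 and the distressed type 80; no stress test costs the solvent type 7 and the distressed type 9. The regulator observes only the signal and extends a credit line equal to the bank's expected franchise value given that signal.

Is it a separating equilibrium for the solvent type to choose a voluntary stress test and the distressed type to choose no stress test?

No

If types separate, stress test earns payment 270 and no stress test earns 184.
Solvent: stress test gives 270 − 17 = 253; no stress test gives 184 − 7 = 177. No deviation. ✓
Distressed: no stress test gives 184 − 9 = 175; stress test gives 270 − 80 = 190. Would deviate. ✗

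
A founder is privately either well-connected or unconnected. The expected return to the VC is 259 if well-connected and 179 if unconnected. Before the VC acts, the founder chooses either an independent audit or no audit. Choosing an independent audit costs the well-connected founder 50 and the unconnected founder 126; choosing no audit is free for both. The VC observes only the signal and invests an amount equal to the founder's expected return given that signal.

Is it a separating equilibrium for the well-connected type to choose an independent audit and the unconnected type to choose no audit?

Yes

If types separate, audit earns payment 259 and no audit earns 179.
Well-connected: audit gives 259 − 50 = 209; no audit gives 179 − 0 = 179. No deviation. ✓
Unconnected: no audit gives 179 − 0 = 179; audit gives 259 − 126 = 133. No deviation. ✓
Neither type gains from mimicking the other.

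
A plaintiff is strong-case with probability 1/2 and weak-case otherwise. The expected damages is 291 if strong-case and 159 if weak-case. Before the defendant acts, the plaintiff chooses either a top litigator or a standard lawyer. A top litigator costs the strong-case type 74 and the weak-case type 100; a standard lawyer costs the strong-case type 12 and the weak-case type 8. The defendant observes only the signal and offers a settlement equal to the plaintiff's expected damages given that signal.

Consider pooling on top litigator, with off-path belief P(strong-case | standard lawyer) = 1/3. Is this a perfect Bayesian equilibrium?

At the pooled signal (top litigator) the defendant holds the prior 1/2 and pays 1/2·291 + 1/2·159 = 225. Off-path (standard lawyer) belief 1/3 gives 1/3·291 + 2/3·159 = 203.
Strong-case: top litigator gives 225 − 74 = 151; standard lawyer gives 203 − 12 = 191. Deviates. ✗
Weak-case: top litigator gives 225 − 100 = 125; standard lawyer gives 203 − 8 = 195. Deviates. ✗

No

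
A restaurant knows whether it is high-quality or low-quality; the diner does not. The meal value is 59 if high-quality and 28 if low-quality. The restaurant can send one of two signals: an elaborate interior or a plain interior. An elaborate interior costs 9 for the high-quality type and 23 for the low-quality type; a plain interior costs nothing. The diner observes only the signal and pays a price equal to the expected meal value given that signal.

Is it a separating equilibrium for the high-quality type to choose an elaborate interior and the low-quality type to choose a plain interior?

If types separate, elaborate interior earns payment 59 and plain interior earns 28.
High-quality: elaborate interior gives 59 − 9 = 50; plain interior gives 28 − 0 = 28. No deviation. ✓
Low-quality: plain interior gives 28 − 0 = 28; elaborate interior gives 59 − 23 = 36. Would deviate. ✗

No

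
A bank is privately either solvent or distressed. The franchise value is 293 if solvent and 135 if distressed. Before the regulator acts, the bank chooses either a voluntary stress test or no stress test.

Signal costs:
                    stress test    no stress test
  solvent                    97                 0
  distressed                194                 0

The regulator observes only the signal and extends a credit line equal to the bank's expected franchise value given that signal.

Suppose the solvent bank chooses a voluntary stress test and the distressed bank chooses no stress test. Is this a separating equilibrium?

Under separation the regulator infers type exactly: stress test → solvent (pays 293), no stress test → distressed (pays 135).
Solvent: stress test gives 293 − 97 = 196; no stress test gives 135 − 0 = 135. No deviation. ✓
Distressed: no stress test gives 135 − 0 = 135; stress test gives 293 − 194 = 99. No deviation. ✓
Neither type gains from mimicking the other.

Yes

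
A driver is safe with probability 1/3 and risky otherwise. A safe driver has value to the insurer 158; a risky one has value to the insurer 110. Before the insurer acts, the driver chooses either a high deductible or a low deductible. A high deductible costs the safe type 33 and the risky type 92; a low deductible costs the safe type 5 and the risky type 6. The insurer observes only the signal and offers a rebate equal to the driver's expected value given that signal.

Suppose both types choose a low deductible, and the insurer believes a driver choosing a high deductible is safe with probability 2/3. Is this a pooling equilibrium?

At the pooled signal (low deductible) the insurer holds the prior 1/3 and pays 1/3·158 + 2/3·110 = 126. Off-path (high deductible) belief 2/3 gives 2/3·158 + 1/3·110 = 142.
Safe: low deductible gives 126 − 5 = 121; high deductible gives 142 − 33 = 109. Stays. ✓
Risky: low deductible gives 126 − 6 = 120; high deductible gives 142 − 92 = 50. Stays. ✓

Yes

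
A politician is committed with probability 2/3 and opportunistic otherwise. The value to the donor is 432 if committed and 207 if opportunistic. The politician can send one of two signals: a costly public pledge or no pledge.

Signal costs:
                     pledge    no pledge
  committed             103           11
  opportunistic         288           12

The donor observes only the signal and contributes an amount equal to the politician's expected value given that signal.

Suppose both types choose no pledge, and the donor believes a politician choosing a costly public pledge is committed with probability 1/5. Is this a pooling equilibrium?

Yes

On the equilibrium path (no pledge) the donor holds the prior 2/3 and pays 2/3·432 + 1/3·207 = 357. Off-path (pledge) belief 1/5 gives 1/5·432 + 4/5·207 = 252.
Committed: no pledge gives 357 − 11 = 346; pledge gives 252 − 103 = 149. Stays. ✓
Opportunistic: no pledge gives 357 − 12 = 345; pledge gives 252 − 288 = -36. Stays. ✓
Beliefs are Bayes-consistent on-path and both types best-respond.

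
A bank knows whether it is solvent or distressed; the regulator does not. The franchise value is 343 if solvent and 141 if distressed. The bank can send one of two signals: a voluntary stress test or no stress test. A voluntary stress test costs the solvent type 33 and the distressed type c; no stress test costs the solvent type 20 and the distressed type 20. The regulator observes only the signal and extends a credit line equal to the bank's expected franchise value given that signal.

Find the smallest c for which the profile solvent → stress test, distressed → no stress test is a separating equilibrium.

Under separation: stress test → solvent (pays 343); no stress test → distressed (pays 141).
Solvent: 343 − 33 = 310 ≥ 141 − 20 = 121. Holds regardless of c. ✓
Distressed: 141 − 20 ≥ 343 − c, so c ≥ 343 − 121 = 222.

222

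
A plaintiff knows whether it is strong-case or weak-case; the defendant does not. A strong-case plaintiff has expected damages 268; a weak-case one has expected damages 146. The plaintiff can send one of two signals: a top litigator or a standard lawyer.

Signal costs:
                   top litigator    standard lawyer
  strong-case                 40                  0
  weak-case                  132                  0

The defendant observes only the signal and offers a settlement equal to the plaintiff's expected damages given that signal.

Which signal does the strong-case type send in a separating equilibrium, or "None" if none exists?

Try strong-case → top litigator, weak-case → standard lawyer:
  If types separate, top litigator earns payment 268 and standard lawyer earns 146.
  Strong-case: top litigator gives 268 − 40 = 228; standard lawyer gives 146 − 0 = 146. No deviation. ✓
  Weak-case: standard lawyer gives 146 − 0 = 146; top litigator gives 268 − 132 = 136. No deviation. ✓
Both hold — the strong-case type sends top litigator.

top litigator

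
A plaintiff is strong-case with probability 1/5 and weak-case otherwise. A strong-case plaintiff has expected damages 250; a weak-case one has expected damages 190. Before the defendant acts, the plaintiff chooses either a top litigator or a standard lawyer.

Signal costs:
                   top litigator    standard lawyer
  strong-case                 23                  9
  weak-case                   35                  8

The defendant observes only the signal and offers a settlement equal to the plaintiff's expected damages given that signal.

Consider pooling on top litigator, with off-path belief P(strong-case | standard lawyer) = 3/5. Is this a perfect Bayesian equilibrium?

No

At the pooled signal (top litigator) the defendant holds the prior 1/5 and pays 1/5·250 + 4/5·190 = 202. Off-path (standard lawyer) belief 3/5 gives 3/5·250 + 2/5·190 = 226.
Strong-case: top litigator gives 202 − 23 = 179; standard lawyer gives 226 − 9 = 217. Deviates. ✗
Weak-case: top litigator gives 202 − 35 = 167; standard lawyer gives 226 − 8 = 218. Deviates. ✗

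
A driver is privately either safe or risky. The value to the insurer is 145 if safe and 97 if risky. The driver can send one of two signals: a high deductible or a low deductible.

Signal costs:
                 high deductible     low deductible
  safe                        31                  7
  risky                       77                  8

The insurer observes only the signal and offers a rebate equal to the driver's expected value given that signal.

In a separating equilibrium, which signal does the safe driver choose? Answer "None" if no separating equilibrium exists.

Try safe → high deductible, risky → low deductible:
  If types separate, high deductible earns payment 145 and low deductible earns 97.
  Safe: high deductible gives 145 − 31 = 114; low deductible gives 97 − 7 = 90. No deviation. ✓
  Risky: low deductible gives 97 − 8 = 89; high deductible gives 145 − 77 = 68. No deviation. ✓
Both hold — the safe type sends high deductible.

high deductible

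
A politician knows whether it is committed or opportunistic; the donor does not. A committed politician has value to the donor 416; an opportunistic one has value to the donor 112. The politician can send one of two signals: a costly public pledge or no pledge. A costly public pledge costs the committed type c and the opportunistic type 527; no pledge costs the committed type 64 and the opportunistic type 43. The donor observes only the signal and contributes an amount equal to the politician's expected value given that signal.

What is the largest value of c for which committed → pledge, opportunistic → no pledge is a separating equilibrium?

Under separation: pledge → committed (pays 416); no pledge → opportunistic (pays 112).
Opportunistic: 112 − 43 = 69 ≥ 416 − 527 = -111. Holds regardless of c. ✓
Committed: 416 − c ≥ 112 − 64, so c ≤ 416 − 48 = 368.

368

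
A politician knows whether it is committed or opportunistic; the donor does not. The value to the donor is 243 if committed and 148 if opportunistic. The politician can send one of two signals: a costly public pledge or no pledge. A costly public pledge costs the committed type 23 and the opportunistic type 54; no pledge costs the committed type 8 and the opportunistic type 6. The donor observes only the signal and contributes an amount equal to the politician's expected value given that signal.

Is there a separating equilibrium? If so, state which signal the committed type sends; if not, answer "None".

Try committed → pledge, opportunistic → no pledge:
  Under separation the donor infers type exactly: pledge → committed (pays 243), no pledge → opportunistic (pays 148).
  Committed: pledge gives 243 − 23 = 220; no pledge gives 148 − 8 = 140. No deviation. ✓
  Opportunistic: no pledge gives 148 − 6 = 142; pledge gives 243 − 54 = 189. Would deviate. ✗
Try committed → no pledge, opportunistic → pledge:
  Under separation the donor infers type exactly: no pledge → committed (pays 243), pledge → opportunistic (pays 148).
  Committed: no pledge gives 243 − 8 = 235; pledge gives 148 − 23 = 125. No deviation. ✓
  Opportunistic: pledge gives 148 − 54 = 94; no pledge gives 243 − 6 = 237. Would deviate. ✗
Neither assignment is incentive-compatible.

None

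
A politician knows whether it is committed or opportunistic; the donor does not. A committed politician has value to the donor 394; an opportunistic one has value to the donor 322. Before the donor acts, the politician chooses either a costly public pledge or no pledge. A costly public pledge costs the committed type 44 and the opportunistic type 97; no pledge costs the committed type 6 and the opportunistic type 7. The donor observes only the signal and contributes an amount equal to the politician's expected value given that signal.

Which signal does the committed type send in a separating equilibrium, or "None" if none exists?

Try committed → pledge, opportunistic → no pledge:
  Under separation the donor infers type exactly: pledge → committed (pays 394), no pledge → opportunistic (pays 322).
  Committed: pledge gives 394 − 44 = 350; no pledge gives 322 − 6 = 316. No deviation. ✓
  Opportunistic: no pledge gives 322 − 7 = 315; pledge gives 394 − 97 = 297. No deviation. ✓
Both hold — the committed type sends pledge.

pledge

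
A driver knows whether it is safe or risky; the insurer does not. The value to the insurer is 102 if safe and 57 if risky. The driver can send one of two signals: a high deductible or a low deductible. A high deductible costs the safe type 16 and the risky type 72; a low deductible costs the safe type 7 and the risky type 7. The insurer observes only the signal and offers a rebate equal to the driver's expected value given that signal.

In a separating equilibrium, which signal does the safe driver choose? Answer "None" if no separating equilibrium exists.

Try safe → high deductible, risky → low deductible:
  Under separation the insurer infers type exactly: high deductible → safe (pays 102), low deductible → risky (pays 57).
  Safe: high deductible gives 102 − 16 = 86; low deductible gives 57 − 7 = 50. No deviation. ✓
  Risky: low deductible gives 57 − 7 = 50; high deductible gives 102 − 72 = 30. No deviation. ✓
Both hold — the safe type sends high deductible.

high deductible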